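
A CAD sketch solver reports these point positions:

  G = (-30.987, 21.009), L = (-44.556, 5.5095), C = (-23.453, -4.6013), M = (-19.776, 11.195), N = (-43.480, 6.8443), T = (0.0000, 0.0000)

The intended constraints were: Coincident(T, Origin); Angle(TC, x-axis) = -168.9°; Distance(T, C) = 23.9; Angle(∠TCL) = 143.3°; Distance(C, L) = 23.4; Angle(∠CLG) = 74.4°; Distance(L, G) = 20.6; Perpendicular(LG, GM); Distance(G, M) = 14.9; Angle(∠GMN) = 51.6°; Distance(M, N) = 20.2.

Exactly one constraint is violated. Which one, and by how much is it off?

Distance(M, N) = 20.2 — off by 3.90.

T = (0.00, 0.00) ✓; TC at -168.9° ✓; |TC| = 23.90 ✓; ∠TCL = 143.3° ✓; |CL| = 23.40 ✓; ∠CLG = 74.40° ✓; |LG| = 20.60 ✓; ∠(LG, GM) = 90.00° ✓; |GM| = 14.90 ✓; ∠GMN = 51.60° ✓; |MN| = 24.10 ✗.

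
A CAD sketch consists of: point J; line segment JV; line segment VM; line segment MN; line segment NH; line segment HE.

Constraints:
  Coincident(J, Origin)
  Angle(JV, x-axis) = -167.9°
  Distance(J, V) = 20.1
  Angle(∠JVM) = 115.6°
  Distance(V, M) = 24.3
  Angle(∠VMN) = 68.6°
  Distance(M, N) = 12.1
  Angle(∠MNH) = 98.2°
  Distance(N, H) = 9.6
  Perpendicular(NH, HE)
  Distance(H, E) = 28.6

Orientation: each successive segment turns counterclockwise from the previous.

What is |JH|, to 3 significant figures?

21.2

∠VMN = 68.6° gives MN at 7.90° from the x-axis; with |MN| = 12.1, N = (-13.3, -26.2). ∠MNH = 98.2° gives NH at 89.7° from the x-axis; with |NH| = 9.6, H = (-13.3, -16.6). Then |JH| = |H − J| = 21.2.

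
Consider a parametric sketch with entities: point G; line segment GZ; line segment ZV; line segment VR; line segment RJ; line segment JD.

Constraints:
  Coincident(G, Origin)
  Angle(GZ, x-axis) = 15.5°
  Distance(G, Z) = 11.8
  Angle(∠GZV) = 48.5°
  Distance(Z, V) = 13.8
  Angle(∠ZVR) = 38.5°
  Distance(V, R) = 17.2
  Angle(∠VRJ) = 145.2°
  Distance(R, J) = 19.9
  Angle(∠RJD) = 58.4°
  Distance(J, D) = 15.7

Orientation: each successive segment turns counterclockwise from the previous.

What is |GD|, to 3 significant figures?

22.7

G is at the origin; GZ runs at 15.5° with length 11.8, so Z = (11.4, 3.15). ∠GZV = 48.5° gives ZV at 147° from the x-axis; with |ZV| = 13.8, V = (-0.203, 10.7). ∠ZVR = 38.5° gives VR at -71.5° from the x-axis; with |VR| = 17.2, R = (5.25, -5.64). ∠VRJ = 145.2° gives RJ at -36.7° from the x-axis; with |RJ| = 19.9, J = (21.2, -17.5). ∠RJD = 58.4° gives JD at 84.9° from the x-axis; with |JD| = 15.7, D = (22.6, -1.90). Then |GD| = |D − G| = 22.7.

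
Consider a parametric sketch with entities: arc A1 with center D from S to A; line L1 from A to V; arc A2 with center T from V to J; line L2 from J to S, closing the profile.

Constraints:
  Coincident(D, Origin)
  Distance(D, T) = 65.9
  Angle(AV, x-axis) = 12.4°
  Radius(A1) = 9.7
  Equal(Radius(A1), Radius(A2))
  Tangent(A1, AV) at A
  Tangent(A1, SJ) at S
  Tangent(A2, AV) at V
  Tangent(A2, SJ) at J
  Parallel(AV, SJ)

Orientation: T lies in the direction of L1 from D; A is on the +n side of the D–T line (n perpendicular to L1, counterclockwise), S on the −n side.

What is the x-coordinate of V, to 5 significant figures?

62.280

Tangency of A1 to both parallel lines with radius 9.7 puts A and S at D ± 9.7·n: A = (-2.0829, 9.4737), S = (2.0829, -9.4737). Equal radii place V and J the same way about T: V = T + 9.7·n = (62.280, 23.625), J = T − 9.7·n = (66.446, 4.6773). So V.x = 62.280.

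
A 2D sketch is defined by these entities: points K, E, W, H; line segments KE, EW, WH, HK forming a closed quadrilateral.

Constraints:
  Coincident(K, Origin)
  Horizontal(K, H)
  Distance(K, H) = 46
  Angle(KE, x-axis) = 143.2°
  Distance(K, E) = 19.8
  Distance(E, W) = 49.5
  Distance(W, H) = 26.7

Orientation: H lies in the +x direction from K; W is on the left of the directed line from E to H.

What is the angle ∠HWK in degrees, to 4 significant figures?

85.32°

K is at the origin; K and H share the same y with |KH| = 46.0 and H in +x, so H = (46.0, 0). KE runs at 143.2° with |KE| = 19.8, so E = (-15.85, 11.86). W is determined by |EW| = 49.5 and |WH| = 26.7 together: it lies at the intersection of circle(E, 49.5) and circle(H, 26.7). With |EH| = 62.98, the foot of the radical line on EH is 45.28 from E and the perpendicular offset is √(49.5² − 45.28²) = 19.99. Taking the left-of-EH solution: W = (32.38, 22.97).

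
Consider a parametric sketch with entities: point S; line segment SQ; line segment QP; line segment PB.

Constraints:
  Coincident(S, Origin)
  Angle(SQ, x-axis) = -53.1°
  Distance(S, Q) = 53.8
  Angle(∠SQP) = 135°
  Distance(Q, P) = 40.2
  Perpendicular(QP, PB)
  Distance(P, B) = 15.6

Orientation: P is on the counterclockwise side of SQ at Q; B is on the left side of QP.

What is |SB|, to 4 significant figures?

81.40

S is at the origin; SQ runs at -53.1° with length 53.8, so Q = 53.8·(cos -53.1°, sin -53.1°) = (32.30, -43.02). ∠SQP = 135.0°, so QP runs at -53.1° + (180° − 135.0°) = -8.100° from the x-axis; with |QP| = 40.2, P = Q + 40.2·(cos -8.100°, sin -8.100°) = (72.10, -48.69). QP ⟂ PB; with |PB| = 15.6 on the left of QP, B = P + 15.6·(0.1409, 0.9900) = (74.30, -33.24). Then |SB| = |B − S| = 81.40.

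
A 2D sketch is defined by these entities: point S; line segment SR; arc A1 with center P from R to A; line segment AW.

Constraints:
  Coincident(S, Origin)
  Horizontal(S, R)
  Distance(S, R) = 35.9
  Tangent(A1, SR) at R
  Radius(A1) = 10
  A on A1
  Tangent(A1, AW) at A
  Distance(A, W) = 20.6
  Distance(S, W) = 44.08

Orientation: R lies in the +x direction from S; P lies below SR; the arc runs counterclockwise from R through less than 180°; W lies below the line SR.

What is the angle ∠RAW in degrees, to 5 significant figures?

129.33°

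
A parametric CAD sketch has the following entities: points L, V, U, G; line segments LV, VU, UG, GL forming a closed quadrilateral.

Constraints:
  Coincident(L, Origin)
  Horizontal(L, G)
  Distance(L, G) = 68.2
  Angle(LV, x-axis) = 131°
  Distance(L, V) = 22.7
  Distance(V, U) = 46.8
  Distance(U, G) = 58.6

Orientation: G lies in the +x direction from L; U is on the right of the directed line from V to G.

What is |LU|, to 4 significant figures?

24.21

L is at the origin; LG is horizontal with |LG| = 68.2 and G in +x, so G = (68.2, 0). LV runs at 131.0° with |LV| = 22.7, so V = (-14.89, 17.13). U is determined by |VU| = 46.8 and |UG| = 58.6 together: it lies at the intersection of circle(V, 46.8) and circle(G, 58.6). With |VG| = 84.84, the foot of the radical line on VG is 35.09 from V and the perpendicular offset is √(46.8² − 35.09²) = 30.97. Taking the right-of-VG solution: U = (13.22, -20.28).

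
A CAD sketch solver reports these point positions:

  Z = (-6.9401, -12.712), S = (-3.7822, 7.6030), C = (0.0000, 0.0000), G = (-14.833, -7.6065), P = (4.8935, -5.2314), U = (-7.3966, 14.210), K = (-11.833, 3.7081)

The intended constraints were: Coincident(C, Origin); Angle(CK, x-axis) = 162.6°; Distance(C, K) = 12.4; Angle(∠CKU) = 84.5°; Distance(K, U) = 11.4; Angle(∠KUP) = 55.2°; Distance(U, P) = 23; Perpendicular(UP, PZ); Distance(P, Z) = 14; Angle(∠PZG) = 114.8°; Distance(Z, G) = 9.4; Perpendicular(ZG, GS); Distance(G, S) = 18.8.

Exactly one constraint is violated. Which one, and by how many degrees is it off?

Perpendicular(ZG, GS) — off by 3.10°.

C = (0.00, 0.00) ✓; CK at 162.6° ✓; |CK| = 12.40 ✓; ∠CKU = 84.50° ✓; |KU| = 11.40 ✓; ∠KUP = 55.20° ✓; |UP| = 23.00 ✓; ∠(UP, PZ) = 90.00° ✓; |PZ| = 14.00 ✓; ∠PZG = 114.8° ✓; |ZG| = 9.400 ✓; ∠(ZG, GS) = 93.10° ✗; |GS| = 18.80 ✓.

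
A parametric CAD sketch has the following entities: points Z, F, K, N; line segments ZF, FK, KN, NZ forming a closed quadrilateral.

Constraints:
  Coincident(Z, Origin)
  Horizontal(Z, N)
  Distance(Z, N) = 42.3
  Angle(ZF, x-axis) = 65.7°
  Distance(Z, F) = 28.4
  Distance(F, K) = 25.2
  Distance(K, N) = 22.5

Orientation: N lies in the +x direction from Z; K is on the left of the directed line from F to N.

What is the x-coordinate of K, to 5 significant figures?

36.546

Checks: |FK| = 25.20 ✓; |KN| = 22.50 ✓.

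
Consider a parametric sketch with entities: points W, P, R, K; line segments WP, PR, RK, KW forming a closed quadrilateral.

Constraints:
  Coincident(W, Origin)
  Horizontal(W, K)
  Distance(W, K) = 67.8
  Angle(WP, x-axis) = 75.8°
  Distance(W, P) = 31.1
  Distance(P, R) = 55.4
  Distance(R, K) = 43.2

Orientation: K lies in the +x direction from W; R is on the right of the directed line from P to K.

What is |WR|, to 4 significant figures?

36.26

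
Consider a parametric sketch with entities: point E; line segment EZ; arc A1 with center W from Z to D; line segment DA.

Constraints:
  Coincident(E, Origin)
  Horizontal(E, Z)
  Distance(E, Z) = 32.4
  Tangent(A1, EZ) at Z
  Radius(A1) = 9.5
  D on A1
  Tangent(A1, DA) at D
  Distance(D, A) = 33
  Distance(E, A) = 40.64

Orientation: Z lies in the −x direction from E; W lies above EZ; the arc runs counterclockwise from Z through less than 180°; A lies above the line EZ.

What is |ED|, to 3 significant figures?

24.3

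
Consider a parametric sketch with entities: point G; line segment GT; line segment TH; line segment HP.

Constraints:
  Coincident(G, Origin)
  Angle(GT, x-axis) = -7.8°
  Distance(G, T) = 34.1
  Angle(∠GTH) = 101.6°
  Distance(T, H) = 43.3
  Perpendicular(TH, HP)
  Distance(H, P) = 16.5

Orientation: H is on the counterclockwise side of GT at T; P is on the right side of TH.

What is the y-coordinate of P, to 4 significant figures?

30.73

G is at the origin; GT runs at -7.8° with length 34.1, so T = 34.1·(cos -7.8°, sin -7.8°) = (33.78, -4.628). ∠GTH = 101.6°, so TH runs at -7.8° + (180° − 101.6°) = 70.60° from the x-axis; with |TH| = 43.3, H = T + 43.3·(cos 70.60°, sin 70.60°) = (48.17, 36.21). TH ⟂ HP; with |HP| = 16.5 on the right of TH, P = H + 16.5·(0.9432, -0.3322) = (63.73, 30.73). So P.y = 30.73.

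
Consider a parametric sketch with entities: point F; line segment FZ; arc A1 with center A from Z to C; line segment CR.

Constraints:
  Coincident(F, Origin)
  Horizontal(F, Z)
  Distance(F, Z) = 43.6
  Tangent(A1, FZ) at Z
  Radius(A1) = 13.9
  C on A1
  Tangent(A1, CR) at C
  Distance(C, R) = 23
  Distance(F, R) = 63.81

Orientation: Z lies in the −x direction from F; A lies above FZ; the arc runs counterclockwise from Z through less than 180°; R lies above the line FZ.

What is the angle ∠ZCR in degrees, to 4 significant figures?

112.9°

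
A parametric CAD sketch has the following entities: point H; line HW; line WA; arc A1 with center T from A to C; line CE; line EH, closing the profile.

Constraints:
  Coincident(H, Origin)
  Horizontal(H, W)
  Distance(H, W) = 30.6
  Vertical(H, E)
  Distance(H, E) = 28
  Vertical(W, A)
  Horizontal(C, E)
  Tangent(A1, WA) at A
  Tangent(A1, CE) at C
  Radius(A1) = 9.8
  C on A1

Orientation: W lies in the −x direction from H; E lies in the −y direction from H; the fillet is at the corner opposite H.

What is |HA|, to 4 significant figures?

35.60

H is at the origin; HW is horizontal with |HW| = 30.6 and W on the −x side, so W = (-30.60, 0.000). H and E share the same x with |HE| = 28.0 and E on the −y side, so E = (0.000, -28.00). The virtual corner opposite H is at (-30.60, -28.00). Tangency of A1 to WA means the radius TA is perpendicular to WA and since A1 is tangent to CE there, TC ⟂ CE, with radius 9.8, so the center T sits 9.8 in from both sides at T = (-20.80, -18.20). That places the tangent points at A = (-30.60, -18.20) on WA and C = (-20.80, -28.00) on CE. Then |HA| = |A − H| = 35.60.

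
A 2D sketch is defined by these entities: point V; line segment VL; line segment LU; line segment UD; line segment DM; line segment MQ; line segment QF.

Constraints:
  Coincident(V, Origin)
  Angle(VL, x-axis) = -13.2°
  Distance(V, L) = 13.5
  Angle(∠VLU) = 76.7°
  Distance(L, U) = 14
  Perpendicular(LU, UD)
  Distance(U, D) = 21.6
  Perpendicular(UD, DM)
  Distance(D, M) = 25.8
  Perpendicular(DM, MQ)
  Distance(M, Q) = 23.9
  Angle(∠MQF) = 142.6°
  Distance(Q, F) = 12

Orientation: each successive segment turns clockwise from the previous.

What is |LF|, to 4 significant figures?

12.66

V is at the origin; VL runs at -13.2° with length 13.5, so L = (13.14, -3.083). ∠VLU = 76.7° gives LU at -116.5° from the x-axis; with |LU| = 14.0, U = (6.897, -15.61). LU is perpendicular to UD, so UD runs at 153.5°; with |UD| = 21.6, D = (-12.43, -5.974). The perpendicularity gives DM at right angles to UD, so DM runs at 63.50°; with |DM| = 25.8, M = (-0.9221, 17.12). DM ⟂ MQ, so MQ runs at -26.50°; with |MQ| = 23.9, Q = (20.47, 6.451). ∠MQF = 142.6° gives QF at -63.90° from the x-axis; with |QF| = 12.0, F = (25.75, -4.325). Then |LF| = |F − L| = 12.66.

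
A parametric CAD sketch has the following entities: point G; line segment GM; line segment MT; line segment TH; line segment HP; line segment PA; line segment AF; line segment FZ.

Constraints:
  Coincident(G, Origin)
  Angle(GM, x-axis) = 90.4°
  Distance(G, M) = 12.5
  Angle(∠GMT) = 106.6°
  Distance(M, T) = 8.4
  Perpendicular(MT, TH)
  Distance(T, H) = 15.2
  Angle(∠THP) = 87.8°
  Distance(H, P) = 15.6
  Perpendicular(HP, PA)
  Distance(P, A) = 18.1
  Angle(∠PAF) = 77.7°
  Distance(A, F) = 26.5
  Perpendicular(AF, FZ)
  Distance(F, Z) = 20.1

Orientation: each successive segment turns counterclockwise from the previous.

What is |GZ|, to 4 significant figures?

20.65

G is at the origin; GM runs at 90.4° with length 12.5, so M = (-0.08727, 12.50). ∠GMT = 106.6° gives MT at 163.8° from the x-axis; with |MT| = 8.4, T = (-8.154, 14.84). MT ⟂ TH, so TH runs at -106.2°; with |TH| = 15.2, H = (-12.39, 0.2468). ∠THP = 87.8° gives HP at -14.00° from the x-axis; with |HP| = 15.6, P = (2.742, -3.527). HP is perpendicular to PA, so PA runs at 76.00°; with |PA| = 18.1, A = (7.121, 14.04). ∠PAF = 77.7° gives AF at 178.3° from the x-axis; with |AF| = 26.5, F = (-19.37, 14.82). AF ⟂ FZ, so FZ runs at -91.70°; with |FZ| = 20.1, Z = (-19.96, -5.270). Then |GZ| = |Z − G| = 20.65.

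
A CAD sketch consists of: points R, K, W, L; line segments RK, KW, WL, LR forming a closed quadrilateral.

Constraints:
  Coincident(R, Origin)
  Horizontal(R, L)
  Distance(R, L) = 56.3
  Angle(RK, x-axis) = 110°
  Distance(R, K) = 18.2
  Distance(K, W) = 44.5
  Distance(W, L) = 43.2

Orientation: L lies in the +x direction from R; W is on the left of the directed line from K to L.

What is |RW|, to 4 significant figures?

49.89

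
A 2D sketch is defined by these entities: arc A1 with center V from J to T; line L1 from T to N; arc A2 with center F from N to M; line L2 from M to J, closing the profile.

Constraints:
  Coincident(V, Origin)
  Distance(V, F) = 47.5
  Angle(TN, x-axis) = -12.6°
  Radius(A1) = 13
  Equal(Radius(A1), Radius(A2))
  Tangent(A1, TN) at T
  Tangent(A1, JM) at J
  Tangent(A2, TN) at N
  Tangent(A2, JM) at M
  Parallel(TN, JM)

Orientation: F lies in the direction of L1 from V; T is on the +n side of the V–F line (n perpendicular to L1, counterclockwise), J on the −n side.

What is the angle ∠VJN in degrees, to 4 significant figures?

61.31°

The slot axis is L1's direction at -12.6°, so u = (cos -12.6°, sin -12.6°) = (0.9759, -0.2181) and n = (−sin -12.6°, cos -12.6°) = (0.2181, 0.9759). V is at the origin and F lies 47.5 along u from V, so F = 47.5·u = (46.36, -10.36). Tangency of A1 to both parallel lines with radius 13.0 puts T and J at V ± 13.0·n: T = (2.836, 12.69), J = (-2.836, -12.69). Equal radii place N and M the same way about F: N = F + 13.0·n = (49.19, 2.325), M = F − 13.0·n = (43.52, -23.05). Then cos ∠VJN = JV·JN / (|JV||JN|), giving 61.31°.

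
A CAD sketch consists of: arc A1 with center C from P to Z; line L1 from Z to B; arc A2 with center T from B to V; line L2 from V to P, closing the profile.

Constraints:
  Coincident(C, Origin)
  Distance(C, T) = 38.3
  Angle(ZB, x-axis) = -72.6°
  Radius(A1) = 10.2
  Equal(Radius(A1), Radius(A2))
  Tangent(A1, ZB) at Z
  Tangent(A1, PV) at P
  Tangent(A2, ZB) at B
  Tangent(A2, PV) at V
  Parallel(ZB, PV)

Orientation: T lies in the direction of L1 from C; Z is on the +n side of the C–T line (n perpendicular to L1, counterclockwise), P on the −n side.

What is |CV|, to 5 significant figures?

39.635

The slot axis is L1's direction at -72.6°, so u = (cos -72.6°, sin -72.6°) = (0.29904, -0.95424) and n = (−sin -72.6°, cos -72.6°) = (0.95424, 0.29904). C is at the origin and T lies 38.3 along u from C, so T = 38.3·u = (11.453, -36.547). Tangency of A1 to both parallel lines with radius 10.2 puts Z and P at C ± 10.2·n: Z = (9.7333, 3.0502), P = (-9.7333, -3.0502). Equal radii place B and V the same way about T: B = T + 10.2·n = (21.187, -33.497), V = T − 10.2·n = (1.7200, -39.598). Then |CV| = |V − C| = 39.635.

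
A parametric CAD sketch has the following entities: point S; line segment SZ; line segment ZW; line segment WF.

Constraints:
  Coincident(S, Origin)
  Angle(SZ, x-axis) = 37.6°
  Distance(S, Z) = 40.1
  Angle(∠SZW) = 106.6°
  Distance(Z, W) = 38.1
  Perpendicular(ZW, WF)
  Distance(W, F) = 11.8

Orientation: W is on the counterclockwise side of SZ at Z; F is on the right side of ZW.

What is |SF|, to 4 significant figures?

70.56

∠SZW = 106.6°, so ZW runs at 37.6° + (180° − 106.6°) = 111.0° from the x-axis; with |ZW| = 38.1, W = Z + 38.1·(cos 111.0°, sin 111.0°) = (18.12, 60.04). The perpendicularity gives WF at right angles to ZW; with |WF| = 11.8 on the right of ZW, F = W + 11.8·(0.9336, 0.3584) = (29.13, 64.26). Then |SF| = |F − S| = 70.56.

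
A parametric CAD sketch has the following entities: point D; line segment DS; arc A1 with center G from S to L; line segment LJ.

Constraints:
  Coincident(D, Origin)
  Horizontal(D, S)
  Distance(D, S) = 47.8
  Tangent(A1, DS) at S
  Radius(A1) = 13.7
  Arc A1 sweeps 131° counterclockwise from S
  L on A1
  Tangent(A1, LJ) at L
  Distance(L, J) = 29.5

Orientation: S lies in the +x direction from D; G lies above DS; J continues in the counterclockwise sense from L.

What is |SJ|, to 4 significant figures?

45.85

D is at the origin; DS is horizontal with |DS| = 47.8 and S on the +x side, so S = (47.80, 0.000). Since A1 is tangent to DS there, GS ⟂ DS, so G = S + (0, 13.7) = (47.80, 13.70). On A1, S sits at bearing -90° from G; a 131° counterclockwise sweep puts L at bearing 41°, so L = G + 13.7·(cos 41°, sin 41°) = (58.14, 22.69). Tangency of A1 to LJ means the radius GL is perpendicular to LJ, so LJ runs along (−sin 41°, cos 41°); with |LJ| = 29.5, J = (38.79, 44.95). Then |SJ| = |J − S| = 45.85.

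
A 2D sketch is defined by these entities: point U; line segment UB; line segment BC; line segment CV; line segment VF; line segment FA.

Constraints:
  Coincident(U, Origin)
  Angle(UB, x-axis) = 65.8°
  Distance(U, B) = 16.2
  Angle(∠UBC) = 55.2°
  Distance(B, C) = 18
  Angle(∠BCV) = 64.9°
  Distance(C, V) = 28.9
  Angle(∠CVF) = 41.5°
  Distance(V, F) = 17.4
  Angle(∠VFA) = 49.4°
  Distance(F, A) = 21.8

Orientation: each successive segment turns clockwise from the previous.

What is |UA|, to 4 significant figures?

12.55

U is at the origin; UB runs at 65.8° with length 16.2, so B = (6.641, 14.78). ∠UBC = 55.2° gives BC at -59.00° from the x-axis; with |BC| = 18.0, C = (15.91, -0.6527). ∠BCV = 64.9° gives CV at -174.1° from the x-axis; with |CV| = 28.9, V = (-12.84, -3.623). ∠CVF = 41.5° gives VF at 47.40° from the x-axis; with |VF| = 17.4, F = (-1.058, 9.185). ∠VFA = 49.4° gives FA at -83.20° from the x-axis; with |FA| = 21.8, A = (1.523, -12.46). Then |UA| = |A − U| = 12.55.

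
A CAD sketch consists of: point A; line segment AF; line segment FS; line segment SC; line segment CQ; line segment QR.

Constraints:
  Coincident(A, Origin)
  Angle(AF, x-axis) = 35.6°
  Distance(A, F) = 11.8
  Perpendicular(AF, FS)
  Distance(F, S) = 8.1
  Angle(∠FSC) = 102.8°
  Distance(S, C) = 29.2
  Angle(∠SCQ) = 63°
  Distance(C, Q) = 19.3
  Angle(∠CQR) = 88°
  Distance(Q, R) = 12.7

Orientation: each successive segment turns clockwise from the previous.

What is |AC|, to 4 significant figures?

22.14

A is at the origin; AF runs at 35.6° with length 11.8, so F = (9.595, 6.869). AF ⟂ FS, so FS runs at -54.40°; with |FS| = 8.1, S = (14.31, 0.2829). ∠FSC = 102.8° gives SC at -131.6° from the x-axis; with |SC| = 29.2, C = (-5.077, -21.55). Then |AC| = |C − A| = 22.14.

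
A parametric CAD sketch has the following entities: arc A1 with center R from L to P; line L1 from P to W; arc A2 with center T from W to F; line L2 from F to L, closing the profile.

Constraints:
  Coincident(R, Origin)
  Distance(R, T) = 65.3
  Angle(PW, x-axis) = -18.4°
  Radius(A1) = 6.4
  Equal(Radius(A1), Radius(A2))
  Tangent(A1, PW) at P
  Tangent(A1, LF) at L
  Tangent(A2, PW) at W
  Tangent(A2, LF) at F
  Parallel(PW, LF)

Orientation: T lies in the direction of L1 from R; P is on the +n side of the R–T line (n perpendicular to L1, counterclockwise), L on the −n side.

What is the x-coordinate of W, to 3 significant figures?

64.0

Tangency of A1 to both parallel lines with radius 6.4 puts P and L at R ± 6.4·n: P = (2.02, 6.07), L = (-2.02, -6.07). Equal radii place W and F the same way about T: W = T + 6.4·n = (64.0, -14.5), F = T − 6.4·n = (59.9, -26.7). So W.x = 64.0.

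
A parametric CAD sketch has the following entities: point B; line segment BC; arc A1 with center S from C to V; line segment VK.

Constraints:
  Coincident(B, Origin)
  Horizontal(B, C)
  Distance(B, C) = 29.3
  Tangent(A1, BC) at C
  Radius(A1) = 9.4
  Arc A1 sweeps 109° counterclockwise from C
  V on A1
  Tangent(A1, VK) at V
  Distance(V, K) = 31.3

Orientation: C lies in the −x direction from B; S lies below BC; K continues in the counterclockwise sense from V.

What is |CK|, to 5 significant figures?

42.075

On A1, C sits at bearing 90° from S; a 109° counterclockwise sweep puts V at bearing 199°, so V = S + 9.4·(cos 199°, sin 199°) = (-38.188, -12.460). A1 meets VK tangentially, so SV is at right angles to VK, so VK runs along (−sin 199°, cos 199°); with |VK| = 31.3, K = (-27.998, -42.055). Then |CK| = |K − C| = 42.075.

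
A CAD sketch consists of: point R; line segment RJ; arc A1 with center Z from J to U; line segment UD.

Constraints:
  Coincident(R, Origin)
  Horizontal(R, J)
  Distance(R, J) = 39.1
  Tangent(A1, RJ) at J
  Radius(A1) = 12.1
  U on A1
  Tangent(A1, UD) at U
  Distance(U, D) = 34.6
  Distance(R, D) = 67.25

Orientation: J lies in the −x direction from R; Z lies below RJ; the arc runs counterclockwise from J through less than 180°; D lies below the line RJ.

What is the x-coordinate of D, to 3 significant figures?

-47.3

Checks: |RJ| = 39.10 ✓; |ZU| = 12.10 ✓; ∠(ZU, UD) = 90.00° ✓; |UD| = 34.60 ✓; |RD| = 67.25 ✓.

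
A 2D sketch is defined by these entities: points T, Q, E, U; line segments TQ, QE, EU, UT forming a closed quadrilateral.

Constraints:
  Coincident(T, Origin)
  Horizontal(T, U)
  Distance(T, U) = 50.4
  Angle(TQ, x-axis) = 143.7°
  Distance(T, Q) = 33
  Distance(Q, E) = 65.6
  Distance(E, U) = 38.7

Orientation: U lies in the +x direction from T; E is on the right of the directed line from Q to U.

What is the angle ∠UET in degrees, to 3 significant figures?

88.8°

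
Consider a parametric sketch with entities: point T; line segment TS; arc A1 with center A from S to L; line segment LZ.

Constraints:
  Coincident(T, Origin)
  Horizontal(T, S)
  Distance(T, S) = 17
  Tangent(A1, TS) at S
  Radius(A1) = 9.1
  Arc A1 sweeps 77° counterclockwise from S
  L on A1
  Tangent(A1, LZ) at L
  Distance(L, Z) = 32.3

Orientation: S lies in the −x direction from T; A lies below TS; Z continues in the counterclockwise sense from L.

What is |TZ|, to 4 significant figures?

50.81

T is at the origin; TS is horizontal with |TS| = 17.0 and S on the −x side, so S = (-17.00, 0.000). Tangency of A1 to TS means the radius AS is perpendicular to TS, so A = S + (0, -9.1) = (-17.00, -9.100). On A1, S sits at bearing 90° from A; a 77° counterclockwise sweep puts L at bearing 167°, so L = A + 9.1·(cos 167°, sin 167°) = (-25.87, -7.053). The tangent condition forces AL to be normal to LZ, so LZ runs along (−sin 167°, cos 167°); with |LZ| = 32.3, Z = (-33.13, -38.53). Then |TZ| = |Z − T| = 50.81.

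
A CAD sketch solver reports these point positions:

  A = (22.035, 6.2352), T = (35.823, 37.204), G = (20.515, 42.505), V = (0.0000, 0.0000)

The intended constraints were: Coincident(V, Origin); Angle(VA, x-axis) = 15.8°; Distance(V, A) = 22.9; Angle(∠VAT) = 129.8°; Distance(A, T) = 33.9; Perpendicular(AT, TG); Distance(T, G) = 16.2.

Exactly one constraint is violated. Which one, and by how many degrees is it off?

Perpendicular(AT, TG) — off by 4.90°.

V = (0.00, 0.00) ✓; VA at 15.80° ✓; |VA| = 22.90 ✓; ∠VAT = 129.8° ✓; |AT| = 33.90 ✓; ∠(AT, TG) = 94.90° ✗; |TG| = 16.20 ✓.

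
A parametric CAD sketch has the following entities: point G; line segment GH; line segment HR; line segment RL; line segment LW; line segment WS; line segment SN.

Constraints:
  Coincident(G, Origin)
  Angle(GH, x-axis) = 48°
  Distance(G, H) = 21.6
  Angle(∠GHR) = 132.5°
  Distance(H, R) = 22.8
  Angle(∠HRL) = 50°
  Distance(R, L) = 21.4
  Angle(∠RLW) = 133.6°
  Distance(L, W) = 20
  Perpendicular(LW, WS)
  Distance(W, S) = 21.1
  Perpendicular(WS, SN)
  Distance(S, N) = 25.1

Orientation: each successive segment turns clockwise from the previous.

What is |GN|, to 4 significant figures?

34.47

G is at the origin; GH runs at 48.0° with length 21.6, so H = (14.45, 16.05). ∠GHR = 132.5° gives HR at 0.5000° from the x-axis; with |HR| = 22.8, R = (37.25, 16.25). ∠HRL = 50.0° gives RL at -129.5° from the x-axis; with |RL| = 21.4, L = (23.64, -0.2619). ∠RLW = 133.6° gives LW at -175.9° from the x-axis; with |LW| = 20.0, W = (3.691, -1.692). The perpendicularity gives WS at right angles to LW, so WS runs at 94.10°; with |WS| = 21.1, S = (2.183, 19.35). WS ⟂ SN, so SN runs at 4.100°; with |SN| = 25.1, N = (27.22, 21.15). Then |GN| = |N − G| = 34.47.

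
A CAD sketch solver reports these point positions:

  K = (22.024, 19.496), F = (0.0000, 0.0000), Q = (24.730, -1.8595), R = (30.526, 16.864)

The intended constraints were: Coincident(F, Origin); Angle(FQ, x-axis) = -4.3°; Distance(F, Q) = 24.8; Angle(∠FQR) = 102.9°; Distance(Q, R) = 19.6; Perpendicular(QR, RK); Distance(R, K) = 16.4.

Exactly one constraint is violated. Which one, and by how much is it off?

Distance(R, K) = 16.4 — off by 7.50.

F = (0.00, 0.00) ✓; FQ at -4.300° ✓; |FQ| = 24.80 ✓; ∠FQR = 102.9° ✓; |QR| = 19.60 ✓; ∠(QR, RK) = 90.00° ✓; |RK| = 8.900 ✗.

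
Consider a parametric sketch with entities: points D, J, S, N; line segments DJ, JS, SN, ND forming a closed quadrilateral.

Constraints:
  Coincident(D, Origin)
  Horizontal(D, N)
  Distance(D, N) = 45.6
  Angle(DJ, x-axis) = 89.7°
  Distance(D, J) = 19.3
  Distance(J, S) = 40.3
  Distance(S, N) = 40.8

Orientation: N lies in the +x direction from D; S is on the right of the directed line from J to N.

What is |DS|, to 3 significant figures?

22.1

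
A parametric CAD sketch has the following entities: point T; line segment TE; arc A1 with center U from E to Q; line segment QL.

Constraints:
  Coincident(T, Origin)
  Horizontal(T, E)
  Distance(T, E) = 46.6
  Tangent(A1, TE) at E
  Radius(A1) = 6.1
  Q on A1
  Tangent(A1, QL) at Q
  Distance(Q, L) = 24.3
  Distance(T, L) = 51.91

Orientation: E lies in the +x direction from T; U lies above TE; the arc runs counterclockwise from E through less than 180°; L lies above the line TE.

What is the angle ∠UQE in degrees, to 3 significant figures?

32.5°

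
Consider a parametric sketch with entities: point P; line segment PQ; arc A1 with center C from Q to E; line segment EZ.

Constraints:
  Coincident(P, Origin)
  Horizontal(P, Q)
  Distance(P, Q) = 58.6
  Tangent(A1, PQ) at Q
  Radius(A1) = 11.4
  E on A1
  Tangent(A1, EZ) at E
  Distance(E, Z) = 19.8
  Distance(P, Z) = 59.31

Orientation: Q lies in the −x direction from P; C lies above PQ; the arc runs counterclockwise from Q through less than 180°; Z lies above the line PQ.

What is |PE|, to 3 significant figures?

49.0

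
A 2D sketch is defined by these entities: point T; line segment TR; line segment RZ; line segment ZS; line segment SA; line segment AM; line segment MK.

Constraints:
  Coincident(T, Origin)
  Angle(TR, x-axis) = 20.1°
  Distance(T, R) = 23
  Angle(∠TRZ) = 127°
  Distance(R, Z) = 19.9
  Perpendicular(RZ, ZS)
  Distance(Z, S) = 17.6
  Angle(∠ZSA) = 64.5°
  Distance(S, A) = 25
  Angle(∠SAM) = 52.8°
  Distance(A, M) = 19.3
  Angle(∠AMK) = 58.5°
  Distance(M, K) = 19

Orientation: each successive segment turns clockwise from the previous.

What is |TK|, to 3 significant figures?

27.0

∠SAM = 52.8° gives AM at -5.60° from the x-axis; with |AM| = 19.3, M = (34.9, 1.73). ∠AMK = 58.5° gives MK at -127° from the x-axis; with |MK| = 19.0, K = (23.4, -13.4). Then |TK| = |K − T| = 27.0.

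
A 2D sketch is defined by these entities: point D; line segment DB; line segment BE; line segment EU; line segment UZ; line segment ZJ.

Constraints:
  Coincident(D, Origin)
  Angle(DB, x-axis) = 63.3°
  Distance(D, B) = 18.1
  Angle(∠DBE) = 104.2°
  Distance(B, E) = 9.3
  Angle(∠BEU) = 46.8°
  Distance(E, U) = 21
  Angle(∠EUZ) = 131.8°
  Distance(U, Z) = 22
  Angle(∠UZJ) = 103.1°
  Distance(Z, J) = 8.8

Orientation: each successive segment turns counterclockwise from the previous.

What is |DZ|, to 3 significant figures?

22.8

D is at the origin; DB runs at 63.3° with length 18.1, so B = (8.13, 16.2). ∠DBE = 104.2° gives BE at 139° from the x-axis; with |BE| = 9.3, E = (1.10, 22.3). ∠BEU = 46.8° gives EU at -87.7° from the x-axis; with |EU| = 21.0, U = (1.95, 1.28). ∠EUZ = 131.8° gives UZ at -39.5° from the x-axis; with |UZ| = 22.0, Z = (18.9, -12.7). Then |DZ| = |Z − D| = 22.8.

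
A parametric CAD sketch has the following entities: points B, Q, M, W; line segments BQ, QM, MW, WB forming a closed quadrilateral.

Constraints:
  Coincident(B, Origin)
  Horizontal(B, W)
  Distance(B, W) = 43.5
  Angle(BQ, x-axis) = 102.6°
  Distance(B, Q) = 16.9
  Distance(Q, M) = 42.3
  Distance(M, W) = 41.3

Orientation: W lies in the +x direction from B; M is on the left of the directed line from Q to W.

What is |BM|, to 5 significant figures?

50.750

Checks: |QM| = 42.30 ✓; |MW| = 41.30 ✓.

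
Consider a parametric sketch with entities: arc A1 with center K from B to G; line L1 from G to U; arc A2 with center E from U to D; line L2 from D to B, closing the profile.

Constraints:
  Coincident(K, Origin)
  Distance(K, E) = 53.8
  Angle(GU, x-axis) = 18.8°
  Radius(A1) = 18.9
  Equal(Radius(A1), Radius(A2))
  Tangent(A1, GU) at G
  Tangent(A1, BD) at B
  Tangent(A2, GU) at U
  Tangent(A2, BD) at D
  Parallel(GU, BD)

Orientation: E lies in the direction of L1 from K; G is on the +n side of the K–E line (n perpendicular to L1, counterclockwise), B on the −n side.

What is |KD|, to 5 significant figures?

57.023

Tangency of A1 to both parallel lines with radius 18.9 puts G and B at K ± 18.9·n: G = (-6.0908, 17.892), B = (6.0908, -17.892). Equal radii place U and D the same way about E: U = E + 18.9·n = (44.839, 35.230), D = E − 18.9·n = (57.021, -0.55378). Then |KD| = |D − K| = 57.023.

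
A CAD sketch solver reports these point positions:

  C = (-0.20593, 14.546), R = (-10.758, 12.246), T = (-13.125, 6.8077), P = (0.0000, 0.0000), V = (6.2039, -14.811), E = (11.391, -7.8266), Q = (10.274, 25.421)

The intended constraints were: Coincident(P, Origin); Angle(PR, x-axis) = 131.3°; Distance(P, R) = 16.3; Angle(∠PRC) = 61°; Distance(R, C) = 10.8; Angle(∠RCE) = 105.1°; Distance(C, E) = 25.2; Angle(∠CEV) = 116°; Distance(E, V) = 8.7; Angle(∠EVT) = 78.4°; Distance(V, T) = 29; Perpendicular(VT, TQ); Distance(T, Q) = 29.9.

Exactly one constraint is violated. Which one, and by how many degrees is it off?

Perpendicular(VT, TQ) — off by 3.30°.

P = (0.00, 0.00) ✓; PR at 131.3° ✓; |PR| = 16.30 ✓; ∠PRC = 61.00° ✓; |RC| = 10.80 ✓; ∠RCE = 105.1° ✓; |CE| = 25.20 ✓; ∠CEV = 116.0° ✓; |EV| = 8.700 ✓; ∠EVT = 78.40° ✓; |VT| = 29.00 ✓; ∠(VT, TQ) = 93.30° ✗; |TQ| = 29.90 ✓.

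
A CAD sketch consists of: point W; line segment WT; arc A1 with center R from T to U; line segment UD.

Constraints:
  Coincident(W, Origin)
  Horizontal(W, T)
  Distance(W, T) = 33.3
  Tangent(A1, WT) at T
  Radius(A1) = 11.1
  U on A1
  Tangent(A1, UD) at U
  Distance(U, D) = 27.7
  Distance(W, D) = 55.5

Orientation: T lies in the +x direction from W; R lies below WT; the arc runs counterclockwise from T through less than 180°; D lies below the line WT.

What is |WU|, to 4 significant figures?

29.06

Checks: |WT| = 33.30 ✓; |RU| = 11.10 ✓; ∠(RU, UD) = 90.00° ✓; |UD| = 27.70 ✓; |WD| = 55.50 ✓.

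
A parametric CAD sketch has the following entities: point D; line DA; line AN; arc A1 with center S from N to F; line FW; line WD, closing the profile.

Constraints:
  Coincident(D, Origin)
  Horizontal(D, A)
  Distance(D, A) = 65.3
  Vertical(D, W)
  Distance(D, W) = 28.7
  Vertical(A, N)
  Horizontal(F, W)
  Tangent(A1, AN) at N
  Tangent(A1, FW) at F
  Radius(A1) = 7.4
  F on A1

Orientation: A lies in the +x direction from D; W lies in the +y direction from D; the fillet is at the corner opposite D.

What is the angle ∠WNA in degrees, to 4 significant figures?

96.47°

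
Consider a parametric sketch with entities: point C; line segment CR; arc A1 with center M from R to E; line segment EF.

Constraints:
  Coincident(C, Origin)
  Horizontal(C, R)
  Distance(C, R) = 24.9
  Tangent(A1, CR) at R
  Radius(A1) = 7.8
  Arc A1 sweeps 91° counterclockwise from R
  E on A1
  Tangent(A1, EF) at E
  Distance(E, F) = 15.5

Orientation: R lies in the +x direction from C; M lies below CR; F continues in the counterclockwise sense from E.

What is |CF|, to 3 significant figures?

29.2

C is at the origin; C and R share the same y with |CR| = 24.9 and R on the +x side, so R = (24.9, 0.00). Tangency of A1 to CR means the radius MR is perpendicular to CR, so M = R + (0, -7.8) = (24.9, -7.80). On A1, R sits at bearing 90° from M; a 91° counterclockwise sweep puts E at bearing 181°, so E = M + 7.8·(cos 181°, sin 181°) = (17.1, -7.94). Tangency of A1 to EF means the radius ME is perpendicular to EF, so EF runs along (−sin 181°, cos 181°); with |EF| = 15.5, F = (17.4, -23.4). Then |CF| = |F − C| = 29.2.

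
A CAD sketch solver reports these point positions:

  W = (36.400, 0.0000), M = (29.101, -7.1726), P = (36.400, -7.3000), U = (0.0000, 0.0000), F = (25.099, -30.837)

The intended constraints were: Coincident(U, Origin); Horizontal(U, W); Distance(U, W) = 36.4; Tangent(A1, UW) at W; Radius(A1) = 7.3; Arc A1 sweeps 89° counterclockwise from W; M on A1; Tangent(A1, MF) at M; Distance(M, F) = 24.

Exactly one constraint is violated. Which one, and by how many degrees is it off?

Tangent(A1, MF) at M — off by 8.60°.

U = (0.00, 0.00) ✓; U.y = 0.00, W.y = 0.00 ✓; |UW| = 36.40 ✓; ∠(PW, WU) = 90.00° ✓; |PW| = 7.300 ✓; bearing(P→M) − bearing(P→W) = 89.00° ✓; |PM| = 7.300 ✓; ∠(PM, MF) = 98.60° ✗; |MF| = 24.00 ✓.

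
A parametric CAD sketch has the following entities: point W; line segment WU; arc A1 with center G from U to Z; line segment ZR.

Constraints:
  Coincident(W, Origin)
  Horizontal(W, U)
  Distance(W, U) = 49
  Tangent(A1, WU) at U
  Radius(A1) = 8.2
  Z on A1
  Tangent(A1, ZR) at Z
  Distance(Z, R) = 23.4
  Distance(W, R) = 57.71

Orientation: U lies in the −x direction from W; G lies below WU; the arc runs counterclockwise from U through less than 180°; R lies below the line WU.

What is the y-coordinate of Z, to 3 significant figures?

-11.4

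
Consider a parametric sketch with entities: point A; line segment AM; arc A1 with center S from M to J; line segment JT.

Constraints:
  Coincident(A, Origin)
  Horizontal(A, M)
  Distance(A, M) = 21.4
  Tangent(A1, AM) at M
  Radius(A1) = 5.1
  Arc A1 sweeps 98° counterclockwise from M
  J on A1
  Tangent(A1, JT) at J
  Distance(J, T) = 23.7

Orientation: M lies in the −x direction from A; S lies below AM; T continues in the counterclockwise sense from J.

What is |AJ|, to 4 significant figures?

27.08

A is at the origin; A and M share the same y with |AM| = 21.4 and M on the −x side, so M = (-21.40, 0.000). Since A1 is tangent to AM there, SM ⟂ AM, so S = M + (0, -5.1) = (-21.40, -5.100). On A1, M sits at bearing 90° from S; a 98° counterclockwise sweep puts J at bearing 188°, so J = S + 5.1·(cos 188°, sin 188°) = (-26.45, -5.810). Then |AJ| = |J − A| = 27.08.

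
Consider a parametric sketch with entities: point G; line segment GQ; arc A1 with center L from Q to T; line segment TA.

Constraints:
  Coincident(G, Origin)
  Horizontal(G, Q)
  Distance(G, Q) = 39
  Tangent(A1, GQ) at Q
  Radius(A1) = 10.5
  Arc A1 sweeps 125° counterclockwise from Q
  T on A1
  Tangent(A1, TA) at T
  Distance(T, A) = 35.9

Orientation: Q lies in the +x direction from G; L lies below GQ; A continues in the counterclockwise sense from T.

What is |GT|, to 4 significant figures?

34.60

G is at the origin; GQ is horizontal with |GQ| = 39.0 and Q on the +x side, so Q = (39.00, 0.000). Since A1 is tangent to GQ there, LQ ⟂ GQ, so L = Q + (0, -10.5) = (39.00, -10.50). On A1, Q sits at bearing 90° from L; a 125° counterclockwise sweep puts T at bearing 215°, so T = L + 10.5·(cos 215°, sin 215°) = (30.40, -16.52). Then |GT| = |T − G| = 34.60.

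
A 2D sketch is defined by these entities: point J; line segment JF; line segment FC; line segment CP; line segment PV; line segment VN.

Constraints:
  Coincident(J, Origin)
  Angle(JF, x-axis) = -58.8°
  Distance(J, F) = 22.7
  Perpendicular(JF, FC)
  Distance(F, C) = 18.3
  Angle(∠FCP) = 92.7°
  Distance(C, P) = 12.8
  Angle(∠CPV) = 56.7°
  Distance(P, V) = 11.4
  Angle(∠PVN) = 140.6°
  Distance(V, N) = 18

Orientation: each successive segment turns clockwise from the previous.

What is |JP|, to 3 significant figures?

21.3

J is at the origin; JF runs at -58.8° with length 22.7, so F = (11.8, -19.4). JF is perpendicular to FC, so FC runs at -149°; with |FC| = 18.3, C = (-3.89, -28.9). ∠FCP = 92.7° gives CP at 124° from the x-axis; with |CP| = 12.8, P = (-11.0, -18.3). Then |JP| = |P − J| = 21.3.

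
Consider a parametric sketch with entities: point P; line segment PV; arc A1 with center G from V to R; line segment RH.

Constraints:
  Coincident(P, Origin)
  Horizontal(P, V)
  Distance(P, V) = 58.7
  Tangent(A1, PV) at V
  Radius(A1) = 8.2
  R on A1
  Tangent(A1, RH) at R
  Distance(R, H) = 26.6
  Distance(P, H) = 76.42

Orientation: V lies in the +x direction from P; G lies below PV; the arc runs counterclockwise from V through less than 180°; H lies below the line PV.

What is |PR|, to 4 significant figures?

53.81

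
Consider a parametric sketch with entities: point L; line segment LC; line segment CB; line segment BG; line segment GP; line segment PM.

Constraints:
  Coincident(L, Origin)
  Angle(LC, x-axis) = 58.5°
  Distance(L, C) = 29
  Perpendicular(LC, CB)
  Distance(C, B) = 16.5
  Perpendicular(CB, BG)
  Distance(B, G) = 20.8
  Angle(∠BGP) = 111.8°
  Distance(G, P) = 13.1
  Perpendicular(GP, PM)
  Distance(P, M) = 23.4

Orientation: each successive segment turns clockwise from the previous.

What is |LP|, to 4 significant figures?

5.471

The perpendicularity gives BG at right angles to CB, so BG runs at -121.5°; with |BG| = 20.8, G = (18.35, -1.630). ∠BGP = 111.8° gives GP at 170.3° from the x-axis; with |GP| = 13.1, P = (5.440, 0.5776). Then |LP| = |P − L| = 5.471.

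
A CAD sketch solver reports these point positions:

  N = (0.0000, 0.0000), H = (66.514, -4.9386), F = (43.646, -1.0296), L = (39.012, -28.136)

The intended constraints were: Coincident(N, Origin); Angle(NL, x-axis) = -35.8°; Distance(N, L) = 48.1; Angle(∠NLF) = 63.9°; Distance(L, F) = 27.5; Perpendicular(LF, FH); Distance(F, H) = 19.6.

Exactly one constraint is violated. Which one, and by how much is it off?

Distance(F, H) = 19.6 — off by 3.60.

N = (0.00, 0.00) ✓; NL at -35.80° ✓; |NL| = 48.10 ✓; ∠NLF = 63.90° ✓; |LF| = 27.50 ✓; ∠(LF, FH) = 90.00° ✓; |FH| = 23.20 ✗.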